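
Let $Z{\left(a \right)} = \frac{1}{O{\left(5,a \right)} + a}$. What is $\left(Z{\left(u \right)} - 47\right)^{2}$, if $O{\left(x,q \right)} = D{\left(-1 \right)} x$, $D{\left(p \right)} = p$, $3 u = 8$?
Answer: $\frac{110224}{49} \approx 2249.5$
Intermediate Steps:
$u = \frac{8}{3}$ ($u = \frac{1}{3} \cdot 8 = \frac{8}{3} \approx 2.6667$)
$O{\left(x,q \right)} = - x$
$Z{\left(a \right)} = \frac{1}{-5 + a}$ ($Z{\left(a \right)} = \frac{1}{\left(-1\right) 5 + a} = \frac{1}{-5 + a}$)
$\left(Z{\left(u \right)} - 47\right)^{2} = \left(\frac{1}{-5 + \frac{8}{3}} - 47\right)^{2} = \left(\frac{1}{- \frac{7}{3}} - 47\right)^{2} = \left(- \frac{3}{7} - 47\right)^{2} = \left(- \frac{332}{7}\right)^{2} = \frac{110224}{49}$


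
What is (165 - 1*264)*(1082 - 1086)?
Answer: 396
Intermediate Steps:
(165 - 1*264)*(1082 - 1086) = (165 - 264)*(-4) = -99*(-4) = 396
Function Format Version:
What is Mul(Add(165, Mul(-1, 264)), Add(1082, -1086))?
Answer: 396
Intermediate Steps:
Mul(Add(165, Mul(-1, 264)), Add(1082, -1086)) = Mul(Add(165, -264), -4) = Mul(-99, -4) = 396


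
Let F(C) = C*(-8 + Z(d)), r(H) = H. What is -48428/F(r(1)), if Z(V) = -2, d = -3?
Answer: 24214/5 ≈ 4842.8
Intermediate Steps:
F(C) = -10*C (F(C) = C*(-8 - 2) = C*(-10) = -10*C)
-48428/F(r(1)) = -48428/((-10*1)) = -48428/(-10) = -48428*(-⅒) = 24214/5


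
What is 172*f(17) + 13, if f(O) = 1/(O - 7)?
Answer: 151/5 ≈ 30.200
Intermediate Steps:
f(O) = 1/(-7 + O)
172*f(17) + 13 = 172/(-7 + 17) + 13 = 172/10 + 13 = 172*(1/10) + 13 = 86/5 + 13 = 151/5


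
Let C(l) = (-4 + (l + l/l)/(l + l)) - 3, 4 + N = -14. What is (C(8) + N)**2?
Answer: 152881/256 ≈ 597.19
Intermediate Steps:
N = -18 (N = -4 - 14 = -18)
C(l) = -7 + (1 + l)/(2*l) (C(l) = (-4 + (l + 1)/((2*l))) - 3 = (-4 + (1 + l)*(1/(2*l))) - 3 = (-4 + (1 + l)/(2*l)) - 3 = -7 + (1 + l)/(2*l))
(C(8) + N)**2 = ((1/2)*(1 - 13*8)/8 - 18)**2 = ((1/2)*(1/8)*(1 - 104) - 18)**2 = ((1/2)*(1/8)*(-103) - 18)**2 = (-103/16 - 18)**2 = (-391/16)**2 = 152881/256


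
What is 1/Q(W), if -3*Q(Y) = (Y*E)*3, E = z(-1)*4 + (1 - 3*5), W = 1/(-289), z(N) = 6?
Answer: 289/10 ≈ 28.900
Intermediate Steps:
W = -1/289 ≈ -0.0034602
E = 10 (E = 6*4 + (1 - 3*5) = 24 + (1 - 15) = 24 - 14 = 10)
Q(Y) = -10*Y (Q(Y) = -Y*10*3/3 = -10*Y*3/3 = -10*Y)
1/Q(W) = 1/(-10*(-1/289)) = 1/(10/289) = 289/10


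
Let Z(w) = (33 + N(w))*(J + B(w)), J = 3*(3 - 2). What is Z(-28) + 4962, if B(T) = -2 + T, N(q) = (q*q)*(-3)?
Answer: 67575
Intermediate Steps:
N(q) = -3*q**2 (N(q) = q**2*(-3) = -3*q**2)
J = 3 (J = 3*1 = 3)
Z(w) = (1 + w)*(33 - 3*w**2) (Z(w) = (33 - 3*w**2)*(3 + (-2 + w)) = (33 - 3*w**2)*(1 + w) = (1 + w)*(33 - 3*w**2))
Z(-28) + 4962 = (33 - 3*(-28)**2 - 3*(-28)**3 + 33*(-28)) + 4962 = (33 - 3*784 - 3*(-21952) - 924) + 4962 = (33 - 2352 + 65856 - 924) + 4962 = 62613 + 4962 = 67575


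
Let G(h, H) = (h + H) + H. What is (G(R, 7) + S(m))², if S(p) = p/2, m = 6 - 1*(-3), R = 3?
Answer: 1849/4 ≈ 462.25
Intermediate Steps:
G(h, H) = h + 2*H (G(h, H) = (H + h) + H = h + 2*H)
m = 9 (m = 6 + 3 = 9)
S(p) = p/2 (S(p) = p*(½) = p/2)
(G(R, 7) + S(m))² = ((3 + 2*7) + (½)*9)² = ((3 + 14) + 9/2)² = (17 + 9/2)² = (43/2)² = 1849/4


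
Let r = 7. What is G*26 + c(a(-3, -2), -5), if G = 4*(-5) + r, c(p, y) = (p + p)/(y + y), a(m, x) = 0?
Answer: -338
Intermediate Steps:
c(p, y) = p/y (c(p, y) = (2*p)/((2*y)) = (2*p)*(1/(2*y)) = p/y)
G = -13 (G = 4*(-5) + 7 = -20 + 7 = -13)
G*26 + c(a(-3, -2), -5) = -13*26 + 0/(-5) = -338 + 0*(-1/5) = -338 + 0 = -338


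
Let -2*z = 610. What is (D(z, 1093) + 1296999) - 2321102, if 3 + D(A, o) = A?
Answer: -1024411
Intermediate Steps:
z = -305 (z = -1/2*610 = -305)
D(A, o) = -3 + A
(D(z, 1093) + 1296999) - 2321102 = ((-3 - 305) + 1296999) - 2321102 = (-308 + 1296999) - 2321102 = 1296691 - 2321102 = -1024411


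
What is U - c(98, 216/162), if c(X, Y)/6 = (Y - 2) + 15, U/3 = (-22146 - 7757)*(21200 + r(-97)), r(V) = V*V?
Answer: -2745902867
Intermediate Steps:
r(V) = V²
U = -2745902781 (U = 3*((-22146 - 7757)*(21200 + (-97)²)) = 3*(-29903*(21200 + 9409)) = 3*(-29903*30609) = 3*(-915300927) = -2745902781)
c(X, Y) = 78 + 6*Y (c(X, Y) = 6*((Y - 2) + 15) = 6*((-2 + Y) + 15) = 6*(13 + Y) = 78 + 6*Y)
U - c(98, 216/162) = -2745902781 - (78 + 6*(216/162)) = -2745902781 - (78 + 6*(216*(1/162))) = -2745902781 - (78 + 6*(4/3)) = -2745902781 - (78 + 8) = -2745902781 - 1*86 = -2745902781 - 86 = -2745902867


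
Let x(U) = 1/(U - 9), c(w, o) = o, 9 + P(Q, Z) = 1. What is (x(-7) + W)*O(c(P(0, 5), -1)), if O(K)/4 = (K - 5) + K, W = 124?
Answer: -13881/4 ≈ -3470.3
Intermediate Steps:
P(Q, Z) = -8 (P(Q, Z) = -9 + 1 = -8)
O(K) = -20 + 8*K (O(K) = 4*((K - 5) + K) = 4*((-5 + K) + K) = 4*(-5 + 2*K) = -20 + 8*K)
x(U) = 1/(-9 + U)
(x(-7) + W)*O(c(P(0, 5), -1)) = (1/(-9 - 7) + 124)*(-20 + 8*(-1)) = (1/(-16) + 124)*(-20 - 8) = (-1/16 + 124)*(-28) = (1983/16)*(-28) = -13881/4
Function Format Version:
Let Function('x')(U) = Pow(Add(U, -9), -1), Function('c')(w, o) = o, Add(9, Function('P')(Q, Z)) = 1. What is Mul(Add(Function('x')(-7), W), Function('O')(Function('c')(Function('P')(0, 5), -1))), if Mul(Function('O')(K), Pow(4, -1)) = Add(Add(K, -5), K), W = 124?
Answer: Rational(-13881, 4) ≈ -3470.3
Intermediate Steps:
Function('P')(Q, Z) = -8 (Function('P')(Q, Z) = Add(-9, 1) = -8)
Function('O')(K) = Add(-20, Mul(8, K)) (Function('O')(K) = Mul(4, Add(Add(K, -5), K)) = Mul(4, Add(Add(-5, K), K)) = Mul(4, Add(-5, Mul(2, K))) = Add(-20, Mul(8, K)))
Function('x')(U) = Pow(Add(-9, U), -1)
Mul(Add(Function('x')(-7), W), Function('O')(Function('c')(Function('P')(0, 5), -1))) = Mul(Add(Pow(Add(-9, -7), -1), 124), Add(-20, Mul(8, -1))) = Mul(Add(Pow(-16, -1), 124), Add(-20, -8)) = Mul(Add(Rational(-1, 16), 124), -28) = Mul(Rational(1983, 16), -28) = Rational(-13881, 4)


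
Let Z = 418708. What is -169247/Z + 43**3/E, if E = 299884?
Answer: -2183031299/15695478734 ≈ -0.13909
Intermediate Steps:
-169247/Z + 43**3/E = -169247/418708 + 43**3/299884 = -169247*1/418708 + 79507*(1/299884) = -169247/418708 + 79507/299884 = -2183031299/15695478734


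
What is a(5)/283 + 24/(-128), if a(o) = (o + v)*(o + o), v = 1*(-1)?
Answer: -209/4528 ≈ -0.046157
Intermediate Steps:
v = -1
a(o) = 2*o*(-1 + o) (a(o) = (o - 1)*(o + o) = (-1 + o)*(2*o) = 2*o*(-1 + o))
a(5)/283 + 24/(-128) = (2*5*(-1 + 5))/283 + 24/(-128) = (2*5*4)*(1/283) + 24*(-1/128) = 40*(1/283) - 3/16 = 40/283 - 3/16 = -209/4528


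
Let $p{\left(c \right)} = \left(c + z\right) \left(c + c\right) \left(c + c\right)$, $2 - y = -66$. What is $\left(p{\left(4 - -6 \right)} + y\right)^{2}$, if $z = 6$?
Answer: $41835024$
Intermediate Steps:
$y = 68$ ($y = 2 - -66 = 2 + 66 = 68$)
$p{\left(c \right)} = 4 c^{2} \left(6 + c\right)$ ($p{\left(c \right)} = \left(c + 6\right) \left(c + c\right) \left(c + c\right) = \left(6 + c\right) 2 c 2 c = 2 c \left(6 + c\right) 2 c = 4 c^{2} \left(6 + c\right)$)
$\left(p{\left(4 - -6 \right)} + y\right)^{2} = \left(4 \left(4 - -6\right)^{2} \left(6 + \left(4 - -6\right)\right) + 68\right)^{2} = \left(4 \left(4 + 6\right)^{2} \left(6 + \left(4 + 6\right)\right) + 68\right)^{2} = \left(4 \cdot 10^{2} \left(6 + 10\right) + 68\right)^{2} = \left(4 \cdot 100 \cdot 16 + 68\right)^{2} = \left(6400 + 68\right)^{2} = 6468^{2} = 41835024$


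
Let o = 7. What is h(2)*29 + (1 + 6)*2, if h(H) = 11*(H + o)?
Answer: 2885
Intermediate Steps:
h(H) = 77 + 11*H (h(H) = 11*(H + 7) = 11*(7 + H) = 77 + 11*H)
h(2)*29 + (1 + 6)*2 = (77 + 11*2)*29 + (1 + 6)*2 = (77 + 22)*29 + 7*2 = 99*29 + 14 = 2871 + 14 = 2885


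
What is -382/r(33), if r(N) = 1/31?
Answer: -11842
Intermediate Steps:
r(N) = 1/31
-382/r(33) = -382/1/31 = -382*31 = -11842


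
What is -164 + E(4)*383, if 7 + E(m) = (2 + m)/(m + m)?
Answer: -10231/4 ≈ -2557.8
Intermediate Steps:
E(m) = -7 + (2 + m)/(2*m) (E(m) = -7 + (2 + m)/(m + m) = -7 + (2 + m)/((2*m)) = -7 + (2 + m)*(1/(2*m)) = -7 + (2 + m)/(2*m))
-164 + E(4)*383 = -164 + (-13/2 + 1/4)*383 = -164 + (-13/2 + ¼)*383 = -164 - 25/4*383 = -164 - 9575/4 = -10231/4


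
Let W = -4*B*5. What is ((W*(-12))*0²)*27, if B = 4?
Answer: 0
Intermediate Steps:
W = -80 (W = -4*4*5 = -16*5 = -80)
((W*(-12))*0²)*27 = (-80*(-12)*0²)*27 = (960*0)*27 = 0*27 = 0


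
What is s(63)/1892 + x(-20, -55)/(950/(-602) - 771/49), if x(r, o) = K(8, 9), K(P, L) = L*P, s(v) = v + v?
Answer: -70606935/17254094 ≈ -4.0922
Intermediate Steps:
s(v) = 2*v
x(r, o) = 72 (x(r, o) = 9*8 = 72)
s(63)/1892 + x(-20, -55)/(950/(-602) - 771/49) = (2*63)/1892 + 72/(950/(-602) - 771/49) = 126*(1/1892) + 72/(950*(-1/602) - 771*1/49) = 63/946 + 72/(-475/301 - 771/49) = 63/946 + 72/(-36478/2107) = 63/946 + 72*(-2107/36478) = 63/946 - 75852/18239 = -70606935/17254094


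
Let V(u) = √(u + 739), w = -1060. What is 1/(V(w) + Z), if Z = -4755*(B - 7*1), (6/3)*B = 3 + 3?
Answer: 6340/120586907 - I*√321/361760721 ≈ 5.2576e-5 - 4.9526e-8*I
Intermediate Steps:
B = 3 (B = (3 + 3)/2 = (½)*6 = 3)
V(u) = √(739 + u)
Z = 19020 (Z = -4755*(3 - 7*1) = -4755*(3 - 7) = -4755*(-4) = 19020)
1/(V(w) + Z) = 1/(√(739 - 1060) + 19020) = 1/(√(-321) + 19020) = 1/(I*√321 + 19020) = 1/(19020 + I*√321)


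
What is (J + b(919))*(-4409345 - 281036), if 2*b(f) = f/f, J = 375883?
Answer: -3526073653227/2 ≈ -1.7630e+12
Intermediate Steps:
b(f) = ½ (b(f) = (f/f)/2 = (½)*1 = ½)
(J + b(919))*(-4409345 - 281036) = (375883 + ½)*(-4409345 - 281036) = (751767/2)*(-4690381) = -3526073653227/2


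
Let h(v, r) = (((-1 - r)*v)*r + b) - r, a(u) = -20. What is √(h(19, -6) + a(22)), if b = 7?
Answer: I*√577 ≈ 24.021*I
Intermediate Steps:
h(v, r) = 7 - r + r*v*(-1 - r) (h(v, r) = (((-1 - r)*v)*r + 7) - r = ((v*(-1 - r))*r + 7) - r = (r*v*(-1 - r) + 7) - r = (7 + r*v*(-1 - r)) - r = 7 - r + r*v*(-1 - r))
√(h(19, -6) + a(22)) = √((7 - 1*(-6) - 1*(-6)*19 - 1*19*(-6)²) - 20) = √((7 + 6 + 114 - 1*19*36) - 20) = √((7 + 6 + 114 - 684) - 20) = √(-557 - 20) = √(-577) = I*√577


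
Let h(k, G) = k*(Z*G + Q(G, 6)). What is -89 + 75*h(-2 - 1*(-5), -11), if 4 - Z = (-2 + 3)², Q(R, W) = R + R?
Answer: -12464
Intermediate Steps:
Q(R, W) = 2*R
Z = 3 (Z = 4 - (-2 + 3)² = 4 - 1*1² = 4 - 1*1 = 4 - 1 = 3)
h(k, G) = 5*G*k (h(k, G) = k*(3*G + 2*G) = k*(5*G) = 5*G*k)
-89 + 75*h(-2 - 1*(-5), -11) = -89 + 75*(5*(-11)*(-2 - 1*(-5))) = -89 + 75*(5*(-11)*(-2 + 5)) = -89 + 75*(5*(-11)*3) = -89 + 75*(-165) = -89 - 12375 = -12464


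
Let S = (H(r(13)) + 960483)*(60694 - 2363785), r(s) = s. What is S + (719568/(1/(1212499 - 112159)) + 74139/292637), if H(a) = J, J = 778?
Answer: -416159693592827808/292637 ≈ -1.4221e+12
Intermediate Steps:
H(a) = 778
S = -2213871557751 (S = (778 + 960483)*(60694 - 2363785) = 961261*(-2303091) = -2213871557751)
S + (719568/(1/(1212499 - 112159)) + 74139/292637) = -2213871557751 + (719568/(1/(1212499 - 112159)) + 74139/292637) = -2213871557751 + (719568/(1/1100340) + 74139*(1/292637)) = -2213871557751 + (719568/(1/1100340) + 74139/292637) = -2213871557751 + (719568*1100340 + 74139/292637) = -2213871557751 + (791769453120 + 74139/292637) = -2213871557751 + 231701037452751579/292637 = -416159693592827808/292637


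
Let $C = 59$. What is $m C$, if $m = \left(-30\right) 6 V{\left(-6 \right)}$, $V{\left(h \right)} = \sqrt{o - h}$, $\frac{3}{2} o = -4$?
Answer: $- 3540 \sqrt{30} \approx -19389.0$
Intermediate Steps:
$o = - \frac{8}{3}$ ($o = \frac{2}{3} \left(-4\right) = - \frac{8}{3} \approx -2.6667$)
$V{\left(h \right)} = \sqrt{- \frac{8}{3} - h}$
$m = - 60 \sqrt{30}$ ($m = \left(-30\right) 6 \frac{\sqrt{-24 - -54}}{3} = - 180 \frac{\sqrt{-24 + 54}}{3} = - 180 \frac{\sqrt{30}}{3} = - 60 \sqrt{30} \approx -328.63$)
$m C = - 60 \sqrt{30} \cdot 59 = - 3540 \sqrt{30}$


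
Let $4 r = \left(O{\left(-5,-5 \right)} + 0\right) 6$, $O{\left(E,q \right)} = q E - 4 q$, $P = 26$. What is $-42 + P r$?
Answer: $1713$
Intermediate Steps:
$O{\left(E,q \right)} = - 4 q + E q$ ($O{\left(E,q \right)} = E q - 4 q = - 4 q + E q$)
$r = \frac{135}{2}$ ($r = \frac{\left(- 5 \left(-4 - 5\right) + 0\right) 6}{4} = \frac{\left(\left(-5\right) \left(-9\right) + 0\right) 6}{4} = \frac{\left(45 + 0\right) 6}{4} = \frac{45 \cdot 6}{4} = \frac{1}{4} \cdot 270 = \frac{135}{2} \approx 67.5$)
$-42 + P r = -42 + 26 \cdot \frac{135}{2} = -42 + 1755 = 1713$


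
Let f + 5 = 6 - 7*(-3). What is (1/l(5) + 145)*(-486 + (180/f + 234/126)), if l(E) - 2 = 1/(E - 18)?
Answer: -133329062/1925 ≈ -69262.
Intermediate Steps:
l(E) = 2 + 1/(-18 + E) (l(E) = 2 + 1/(E - 18) = 2 + 1/(-18 + E))
f = 22 (f = -5 + (6 - 7*(-3)) = -5 + (6 + 21) = -5 + 27 = 22)
(1/l(5) + 145)*(-486 + (180/f + 234/126)) = (1/((-35 + 2*5)/(-18 + 5)) + 145)*(-486 + (180/22 + 234/126)) = (1/((-35 + 10)/(-13)) + 145)*(-486 + (180*(1/22) + 234*(1/126))) = (1/(-1/13*(-25)) + 145)*(-486 + (90/11 + 13/7)) = (1/(25/13) + 145)*(-486 + 773/77) = (13/25 + 145)*(-36649/77) = (3638/25)*(-36649/77) = -133329062/1925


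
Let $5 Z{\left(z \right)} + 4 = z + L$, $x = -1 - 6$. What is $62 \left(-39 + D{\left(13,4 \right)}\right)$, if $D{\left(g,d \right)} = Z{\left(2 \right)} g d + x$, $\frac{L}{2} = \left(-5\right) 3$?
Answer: $- \frac{117428}{5} \approx -23486.0$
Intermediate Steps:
$L = -30$ ($L = 2 \left(\left(-5\right) 3\right) = 2 \left(-15\right) = -30$)
$x = -7$ ($x = -1 - 6 = -7$)
$Z{\left(z \right)} = - \frac{34}{5} + \frac{z}{5}$ ($Z{\left(z \right)} = - \frac{4}{5} + \frac{z - 30}{5} = - \frac{4}{5} + \frac{-30 + z}{5} = - \frac{4}{5} + \left(-6 + \frac{z}{5}\right) = - \frac{34}{5} + \frac{z}{5}$)
$D{\left(g,d \right)} = -7 - \frac{32 d g}{5}$ ($D{\left(g,d \right)} = \left(- \frac{34}{5} + \frac{1}{5} \cdot 2\right) g d - 7 = \left(- \frac{34}{5} + \frac{2}{5}\right) g d - 7 = - \frac{32 g}{5} d - 7 = - \frac{32 d g}{5} - 7 = -7 - \frac{32 d g}{5}$)
$62 \left(-39 + D{\left(13,4 \right)}\right) = 62 \left(-39 - \left(7 + \frac{128}{5} \cdot 13\right)\right) = 62 \left(-39 - \frac{1699}{5}\right) = 62 \left(- \frac{1894}{5}\right) = - \frac{117428}{5}$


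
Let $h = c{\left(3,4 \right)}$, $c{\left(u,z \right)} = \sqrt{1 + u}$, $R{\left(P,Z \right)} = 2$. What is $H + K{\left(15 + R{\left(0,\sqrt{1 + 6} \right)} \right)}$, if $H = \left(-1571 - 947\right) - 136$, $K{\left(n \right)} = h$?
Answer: $-2652$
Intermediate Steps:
$h = 2$ ($h = \sqrt{1 + 3} = \sqrt{4} = 2$)
$K{\left(n \right)} = 2$
$H = -2654$ ($H = -2518 - 136 = -2654$)
$H + K{\left(15 + R{\left(0,\sqrt{1 + 6} \right)} \right)} = -2654 + 2 = -2652$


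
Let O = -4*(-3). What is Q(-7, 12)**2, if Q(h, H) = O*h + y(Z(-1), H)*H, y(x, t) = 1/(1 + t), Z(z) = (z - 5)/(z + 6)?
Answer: 1166400/169 ≈ 6901.8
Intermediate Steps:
Z(z) = (-5 + z)/(6 + z)
O = 12
Q(h, H) = 12*h + H/(1 + H)
Q(-7, 12)**2 = ((12 + 12*(-7)*(1 + 12))/(1 + 12))**2 = ((12 + 12*(-7)*13)/13)**2 = ((12 - 1092)/13)**2 = ((1/13)*(-1080))**2 = (-1080/13)**2 = 1166400/169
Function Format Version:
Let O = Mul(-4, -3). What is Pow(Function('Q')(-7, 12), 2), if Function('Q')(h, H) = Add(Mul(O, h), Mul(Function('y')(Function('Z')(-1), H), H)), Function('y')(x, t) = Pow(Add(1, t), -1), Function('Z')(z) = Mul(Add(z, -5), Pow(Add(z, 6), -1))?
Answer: Rational(1166400, 169) ≈ 6901.8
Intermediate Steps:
Function('Z')(z) = Mul(Pow(Add(6, z), -1), Add(-5, z)) (Function('Z')(z) = Mul(Add(-5, z), Pow(Add(6, z), -1)) = Mul(Pow(Add(6, z), -1), Add(-5, z)))
O = 12
Function('Q')(h, H) = Add(Mul(12, h), Mul(H, Pow(Add(1, H), -1))) (Function('Q')(h, H) = Add(Mul(12, h), Mul(Pow(Add(1, H), -1), H)) = Add(Mul(12, h), Mul(H, Pow(Add(1, H), -1))))
Pow(Function('Q')(-7, 12), 2) = Pow(Mul(Pow(Add(1, 12), -1), Add(12, Mul(12, -7, Add(1, 12)))), 2) = Pow(Mul(Pow(13, -1), Add(12, Mul(12, -7, 13))), 2) = Pow(Mul(Rational(1, 13), Add(12, -1092)), 2) = Pow(Mul(Rational(1, 13), -1080), 2) = Pow(Rational(-1080, 13), 2) = Rational(1166400, 169)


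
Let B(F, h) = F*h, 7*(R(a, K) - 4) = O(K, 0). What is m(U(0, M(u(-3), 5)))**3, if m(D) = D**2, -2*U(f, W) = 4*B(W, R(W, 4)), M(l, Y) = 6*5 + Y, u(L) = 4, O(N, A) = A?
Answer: 481890304000000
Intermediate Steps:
R(a, K) = 4 (R(a, K) = 4 + (1/7)*0 = 4 + 0 = 4)
M(l, Y) = 30 + Y
U(f, W) = -8*W (U(f, W) = -2*W*4 = -2*4*W = -8*W)
m(U(0, M(u(-3), 5)))**3 = ((-8*(30 + 5))**2)**3 = ((-8*35)**2)**3 = ((-280)**2)**3 = 78400**3 = 481890304000000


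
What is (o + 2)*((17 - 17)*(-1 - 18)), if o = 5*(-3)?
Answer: 0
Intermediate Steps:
o = -15
(o + 2)*((17 - 17)*(-1 - 18)) = (-15 + 2)*((17 - 17)*(-1 - 18)) = -0*(-19) = -13*0 = 0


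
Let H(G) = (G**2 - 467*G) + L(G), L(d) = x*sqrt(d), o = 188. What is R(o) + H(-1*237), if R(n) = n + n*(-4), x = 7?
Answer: 166284 + 7*I*sqrt(237) ≈ 1.6628e+5 + 107.76*I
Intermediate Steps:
R(n) = -3*n (R(n) = n - 4*n = -3*n)
L(d) = 7*sqrt(d)
H(G) = G**2 - 467*G + 7*sqrt(G) (H(G) = (G**2 - 467*G) + 7*sqrt(G) = G**2 - 467*G + 7*sqrt(G))
R(o) + H(-1*237) = -3*188 + ((-1*237)**2 - (-467)*237 + 7*sqrt(-1*237)) = -564 + ((-237)**2 - 467*(-237) + 7*sqrt(-237)) = -564 + (56169 + 110679 + 7*(I*sqrt(237))) = -564 + (56169 + 110679 + 7*I*sqrt(237)) = -564 + (166848 + 7*I*sqrt(237)) = 166284 + 7*I*sqrt(237)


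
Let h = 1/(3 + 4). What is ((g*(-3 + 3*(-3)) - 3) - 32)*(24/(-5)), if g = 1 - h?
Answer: 7608/35 ≈ 217.37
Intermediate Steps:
h = 1/7 ≈ 0.14286
g = 6/7 (g = 1 - 1*1/7 = 1 - 1/7 = 6/7 ≈ 0.85714)
((g*(-3 + 3*(-3)) - 3) - 32)*(24/(-5)) = ((6*(-3 + 3*(-3))/7 - 3) - 32)*(24/(-5)) = ((6*(-3 - 9)/7 - 3) - 32)*(24*(-1/5)) = (((6/7)*(-12) - 3) - 32)*(-24/5) = ((-72/7 - 3) - 32)*(-24/5) = (-93/7 - 32)*(-24/5) = -317/7*(-24/5) = 7608/35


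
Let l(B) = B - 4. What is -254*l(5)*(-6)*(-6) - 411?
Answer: -9555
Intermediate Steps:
l(B) = -4 + B
-254*l(5)*(-6)*(-6) - 411 = -254*(-4 + 5)*(-6)*(-6) - 411 = -254*1*(-6)*(-6) - 411 = -(-1524)*(-6) - 411 = -254*36 - 411 = -9144 - 411 = -9555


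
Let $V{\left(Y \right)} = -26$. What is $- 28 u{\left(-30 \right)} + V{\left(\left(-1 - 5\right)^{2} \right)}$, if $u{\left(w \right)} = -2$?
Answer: $30$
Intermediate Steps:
$- 28 u{\left(-30 \right)} + V{\left(\left(-1 - 5\right)^{2} \right)} = \left(-28\right) \left(-2\right) - 26 = 56 - 26 = 30$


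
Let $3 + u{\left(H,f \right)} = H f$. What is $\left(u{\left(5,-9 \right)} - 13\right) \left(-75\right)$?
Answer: $4575$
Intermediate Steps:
$u{\left(H,f \right)} = -3 + H f$
$\left(u{\left(5,-9 \right)} - 13\right) \left(-75\right) = \left(\left(-3 + 5 \left(-9\right)\right) - 13\right) \left(-75\right) = \left(\left(-3 - 45\right) - 13\right) \left(-75\right) = \left(-48 - 13\right) \left(-75\right) = \left(-61\right) \left(-75\right) = 4575$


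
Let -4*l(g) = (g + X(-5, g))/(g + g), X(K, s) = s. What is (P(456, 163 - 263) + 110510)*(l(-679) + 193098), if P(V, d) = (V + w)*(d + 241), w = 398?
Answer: 44590904821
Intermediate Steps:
P(V, d) = (241 + d)*(398 + V) (P(V, d) = (V + 398)*(d + 241) = (398 + V)*(241 + d) = (241 + d)*(398 + V))
l(g) = -¼ (l(g) = -(g + g)/(4*(g + g)) = -2*g/(4*(2*g)) = -2*g*1/(2*g)/4 = -¼*1 = -¼)
(P(456, 163 - 263) + 110510)*(l(-679) + 193098) = ((95918 + 241*456 + 398*(163 - 263) + 456*(163 - 263)) + 110510)*(-¼ + 193098) = ((95918 + 109896 + 398*(-100) + 456*(-100)) + 110510)*(772391/4) = ((95918 + 109896 - 39800 - 45600) + 110510)*(772391/4) = (120414 + 110510)*(772391/4) = 230924*(772391/4) = 44590904821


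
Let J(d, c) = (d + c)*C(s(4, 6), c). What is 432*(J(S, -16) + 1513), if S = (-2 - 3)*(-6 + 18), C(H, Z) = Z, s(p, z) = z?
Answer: 1178928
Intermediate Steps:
S = -60 (S = -5*12 = -60)
J(d, c) = c*(c + d) (J(d, c) = (d + c)*c = (c + d)*c = c*(c + d))
432*(J(S, -16) + 1513) = 432*(-16*(-16 - 60) + 1513) = 432*(-16*(-76) + 1513) = 432*(1216 + 1513) = 432*2729 = 1178928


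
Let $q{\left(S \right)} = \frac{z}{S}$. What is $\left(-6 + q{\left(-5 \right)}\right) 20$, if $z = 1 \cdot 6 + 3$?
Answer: $-156$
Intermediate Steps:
$z = 9$ ($z = 6 + 3 = 9$)
$q{\left(S \right)} = \frac{9}{S}$
$\left(-6 + q{\left(-5 \right)}\right) 20 = \left(-6 + \frac{9}{-5}\right) 20 = \left(-6 + 9 \left(- \frac{1}{5}\right)\right) 20 = \left(-6 - \frac{9}{5}\right) 20 = \left(- \frac{39}{5}\right) 20 = -156$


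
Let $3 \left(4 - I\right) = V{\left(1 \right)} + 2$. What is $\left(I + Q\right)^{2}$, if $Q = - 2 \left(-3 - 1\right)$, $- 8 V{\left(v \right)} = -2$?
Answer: $\frac{2025}{16} \approx 126.56$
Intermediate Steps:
$V{\left(v \right)} = \frac{1}{4}$ ($V{\left(v \right)} = \left(- \frac{1}{8}\right) \left(-2\right) = \frac{1}{4}$)
$I = \frac{13}{4}$ ($I = 4 - \frac{\frac{1}{4} + 2}{3} = 4 - \frac{3}{4} = \frac{13}{4} \approx 3.25$)
$Q = 8$ ($Q = \left(-2\right) \left(-4\right) = 8$)
$\left(I + Q\right)^{2} = \left(\frac{13}{4} + 8\right)^{2} = \left(\frac{45}{4}\right)^{2} = \frac{2025}{16}$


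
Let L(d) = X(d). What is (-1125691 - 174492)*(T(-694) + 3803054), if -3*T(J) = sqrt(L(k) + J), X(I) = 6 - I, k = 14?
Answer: -4944666158882 + 1300183*I*sqrt(78) ≈ -4.9447e+12 + 1.1483e+7*I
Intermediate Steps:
L(d) = 6 - d
T(J) = -sqrt(-8 + J)/3 (T(J) = -sqrt((6 - 1*14) + J)/3 = -sqrt((6 - 14) + J)/3 = -sqrt(-8 + J)/3)
(-1125691 - 174492)*(T(-694) + 3803054) = (-1125691 - 174492)*(-sqrt(-8 - 694)/3 + 3803054) = -1300183*(-I*sqrt(78) + 3803054) = -1300183*(3803054 - I*sqrt(78)) = -4944666158882 + 1300183*I*sqrt(78)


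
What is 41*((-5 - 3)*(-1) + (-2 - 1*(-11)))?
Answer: 697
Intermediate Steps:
41*((-5 - 3)*(-1) + (-2 - 1*(-11))) = 41*(-8*(-1) + (-2 + 11)) = 41*(8 + 9) = 41*17 = 697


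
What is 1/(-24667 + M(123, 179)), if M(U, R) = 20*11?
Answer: -1/24447 ≈ -4.0905e-5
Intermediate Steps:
M(U, R) = 220
1/(-24667 + M(123, 179)) = 1/(-24667 + 220) = 1/(-24447) = -1/24447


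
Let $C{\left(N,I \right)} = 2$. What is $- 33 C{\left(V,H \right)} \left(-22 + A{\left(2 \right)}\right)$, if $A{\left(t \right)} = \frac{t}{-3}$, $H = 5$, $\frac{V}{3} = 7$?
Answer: $1496$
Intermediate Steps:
$V = 21$ ($V = 3 \cdot 7 = 21$)
$A{\left(t \right)} = - \frac{t}{3}$ ($A{\left(t \right)} = t \left(- \frac{1}{3}\right) = - \frac{t}{3}$)
$- 33 C{\left(V,H \right)} \left(-22 + A{\left(2 \right)}\right) = \left(-33\right) 2 \left(-22 - \frac{2}{3}\right) = - 66 \left(-22 - \frac{2}{3}\right) = \left(-66\right) \left(- \frac{68}{3}\right) = 1496$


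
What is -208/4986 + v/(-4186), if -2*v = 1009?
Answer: 1644749/20871396 ≈ 0.078804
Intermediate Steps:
v = -1009/2 (v = -1/2*1009 = -1009/2 ≈ -504.50)
-208/4986 + v/(-4186) = -208/4986 - 1009/2/(-4186) = -208*1/4986 - 1009/2*(-1/4186) = -104/2493 + 1009/8372 = 1644749/20871396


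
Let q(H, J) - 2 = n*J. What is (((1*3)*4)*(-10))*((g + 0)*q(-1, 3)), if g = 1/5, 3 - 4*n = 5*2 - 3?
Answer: 24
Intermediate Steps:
n = -1 (n = ¾ - (5*2 - 3)/4 = ¾ - (10 - 3)/4 = ¾ - ¼*7 = ¾ - 7/4 = -1)
q(H, J) = 2 - J
g = ⅕ ≈ 0.20000
(((1*3)*4)*(-10))*((g + 0)*q(-1, 3)) = (((1*3)*4)*(-10))*((⅕ + 0)*(2 - 1*3)) = ((3*4)*(-10))*((2 - 3)/5) = (12*(-10))*((⅕)*(-1)) = -120*(-⅕) = 24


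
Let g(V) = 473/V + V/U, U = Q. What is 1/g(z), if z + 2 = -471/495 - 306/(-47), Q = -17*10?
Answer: 36387778350/4835097595049 ≈ 0.0075258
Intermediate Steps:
Q = -170
U = -170
z = 27601/7755 (z = -2 + (-471/495 - 306/(-47)) = -2 + (-471*1/495 - 306*(-1/47)) = -2 + (-157/165 + 306/47) = -2 + 43111/7755 = 27601/7755 ≈ 3.5591)
g(V) = 473/V - V/170 (g(V) = 473/V + V/(-170) = 473/V + V*(-1/170) = 473/V - V/170)
1/g(z) = 1/(473/(27601/7755) - 1/170*27601/7755) = 1/(473*(7755/27601) - 27601/1318350) = 1/(3668115/27601 - 27601/1318350) = 1/(4835097595049/36387778350) = 36387778350/4835097595049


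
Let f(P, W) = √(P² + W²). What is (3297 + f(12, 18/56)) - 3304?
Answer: -7 + 3*√12553/28 ≈ 5.0043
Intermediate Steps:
(3297 + f(12, 18/56)) - 3304 = (3297 + √(12² + (18/56)²)) - 3304 = (3297 + √(144 + (18*(1/56))²)) - 3304 = (3297 + √(144 + (9/28)²)) - 3304 = (3297 + √(144 + 81/784)) - 3304 = (3297 + √(112977/784)) - 3304 = (3297 + 3*√12553/28) - 3304 = -7 + 3*√12553/28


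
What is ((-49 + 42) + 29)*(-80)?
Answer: -1760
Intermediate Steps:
((-49 + 42) + 29)*(-80) = (-7 + 29)*(-80) = 22*(-80) = -1760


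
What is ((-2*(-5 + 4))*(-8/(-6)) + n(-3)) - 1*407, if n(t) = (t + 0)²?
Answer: -1186/3 ≈ -395.33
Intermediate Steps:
n(t) = t²
((-2*(-5 + 4))*(-8/(-6)) + n(-3)) - 1*407 = ((-2*(-5 + 4))*(-8/(-6)) + (-3)²) - 1*407 = ((-2*(-1))*(-8*(-⅙)) + 9) - 407 = (2*(4/3) + 9) - 407 = (8/3 + 9) - 407 = 35/3 - 407 = -1186/3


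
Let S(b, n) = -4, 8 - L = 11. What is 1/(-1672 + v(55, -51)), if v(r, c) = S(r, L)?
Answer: -1/1676 ≈ -0.00059666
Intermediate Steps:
L = -3 (L = 8 - 1*11 = 8 - 11 = -3)
v(r, c) = -4
1/(-1672 + v(55, -51)) = 1/(-1672 - 4) = 1/(-1676) = -1/1676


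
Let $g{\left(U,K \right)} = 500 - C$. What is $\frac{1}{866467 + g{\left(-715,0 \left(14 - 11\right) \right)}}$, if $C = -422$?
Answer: $\frac{1}{867389} \approx 1.1529 \cdot 10^{-6}$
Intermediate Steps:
$g{\left(U,K \right)} = 922$ ($g{\left(U,K \right)} = 500 - -422 = 500 + 422 = 922$)
$\frac{1}{866467 + g{\left(-715,0 \left(14 - 11\right) \right)}} = \frac{1}{866467 + 922} = \frac{1}{867389}$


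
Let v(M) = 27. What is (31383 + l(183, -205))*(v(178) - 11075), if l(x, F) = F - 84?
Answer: -343526512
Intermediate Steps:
l(x, F) = -84 + F
(31383 + l(183, -205))*(v(178) - 11075) = (31383 + (-84 - 205))*(27 - 11075) = (31383 - 289)*(-11048) = 31094*(-11048) = -343526512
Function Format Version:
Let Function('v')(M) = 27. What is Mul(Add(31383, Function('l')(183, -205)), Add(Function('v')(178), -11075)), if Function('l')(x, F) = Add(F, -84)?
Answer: -343526512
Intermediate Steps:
Function('l')(x, F) = Add(-84, F)
Mul(Add(31383, Function('l')(183, -205)), Add(Function('v')(178), -11075)) = Mul(Add(31383, Add(-84, -205)), Add(27, -11075)) = Mul(Add(31383, -289), -11048) = Mul(31094, -11048) = -343526512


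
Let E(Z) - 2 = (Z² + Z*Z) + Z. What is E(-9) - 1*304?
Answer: -149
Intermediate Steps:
E(Z) = 2 + Z + 2*Z² (E(Z) = 2 + ((Z² + Z*Z) + Z) = 2 + ((Z² + Z²) + Z) = 2 + (2*Z² + Z) = 2 + (Z + 2*Z²) = 2 + Z + 2*Z²)
E(-9) - 1*304 = (2 - 9 + 2*(-9)²) - 1*304 = (2 - 9 + 2*81) - 304 = (2 - 9 + 162) - 304 = 155 - 304 = -149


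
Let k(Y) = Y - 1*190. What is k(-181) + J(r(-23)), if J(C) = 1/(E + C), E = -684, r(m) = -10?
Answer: -257475/694 ≈ -371.00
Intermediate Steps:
k(Y) = -190 + Y (k(Y) = Y - 190 = -190 + Y)
J(C) = 1/(-684 + C)
k(-181) + J(r(-23)) = (-190 - 181) + 1/(-684 - 10) = -371 + 1/(-694) = -371 - 1/694 = -257475/694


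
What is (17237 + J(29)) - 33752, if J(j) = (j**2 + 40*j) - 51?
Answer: -14565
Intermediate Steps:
J(j) = -51 + j**2 + 40*j
(17237 + J(29)) - 33752 = (17237 + (-51 + 29**2 + 40*29)) - 33752 = (17237 + (-51 + 841 + 1160)) - 33752 = (17237 + 1950) - 33752 = 19187 - 33752 = -14565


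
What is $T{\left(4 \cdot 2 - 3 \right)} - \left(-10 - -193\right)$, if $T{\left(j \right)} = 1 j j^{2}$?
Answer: $-58$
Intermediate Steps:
$T{\left(j \right)} = j^{3}$ ($T{\left(j \right)} = j j^{2} = j^{3}$)
$T{\left(4 \cdot 2 - 3 \right)} - \left(-10 - -193\right) = \left(4 \cdot 2 - 3\right)^{3} - \left(-10 - -193\right) = \left(8 - 3\right)^{3} - \left(-10 + 193\right) = 5^{3} - 183 = 125 - 183 = -58$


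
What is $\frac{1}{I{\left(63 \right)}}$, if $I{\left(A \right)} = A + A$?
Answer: $\frac{1}{126} \approx 0.0079365$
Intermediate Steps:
$I{\left(A \right)} = 2 A$
$\frac{1}{I{\left(63 \right)}} = \frac{1}{2 \cdot 63} = \frac{1}{126}$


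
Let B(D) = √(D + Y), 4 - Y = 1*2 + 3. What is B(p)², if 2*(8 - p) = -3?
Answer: 17/2 ≈ 8.5000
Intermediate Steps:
p = 19/2 (p = 8 - ½*(-3) = 8 + 3/2 = 19/2 ≈ 9.5000)
Y = -1 (Y = 4 - (1*2 + 3) = 4 - (2 + 3) = 4 - 1*5 = 4 - 5 = -1)
B(D) = √(-1 + D) (B(D) = √(D - 1) = √(-1 + D))
B(p)² = (√(-1 + 19/2))² = (√(17/2))² = (√34/2)² = 17/2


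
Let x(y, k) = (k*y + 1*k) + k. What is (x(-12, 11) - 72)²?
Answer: 33124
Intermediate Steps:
x(y, k) = 2*k + k*y (x(y, k) = (k*y + k) + k = (k + k*y) + k = 2*k + k*y)
(x(-12, 11) - 72)² = (11*(2 - 12) - 72)² = (11*(-10) - 72)² = (-110 - 72)² = (-182)² = 33124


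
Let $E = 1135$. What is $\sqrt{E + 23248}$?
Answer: $\sqrt{24383} \approx 156.15$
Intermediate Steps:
$\sqrt{E + 23248} = \sqrt{1135 + 23248} = \sqrt{24383}$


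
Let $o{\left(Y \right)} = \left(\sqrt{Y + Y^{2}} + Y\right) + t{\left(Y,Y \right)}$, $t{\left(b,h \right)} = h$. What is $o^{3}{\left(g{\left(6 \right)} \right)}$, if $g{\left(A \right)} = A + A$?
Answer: $25056 + 3768 \sqrt{39} \approx 48587.0$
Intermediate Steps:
$g{\left(A \right)} = 2 A$
$o{\left(Y \right)} = \sqrt{Y + Y^{2}} + 2 Y$ ($o{\left(Y \right)} = \left(\sqrt{Y + Y^{2}} + Y\right) + Y = \left(Y + \sqrt{Y + Y^{2}}\right) + Y = \sqrt{Y + Y^{2}} + 2 Y$)
$o^{3}{\left(g{\left(6 \right)} \right)} = \left(\sqrt{2 \cdot 6 \left(1 + 2 \cdot 6\right)} + 2 \cdot 2 \cdot 6\right)^{3} = \left(\sqrt{12 \left(1 + 12\right)} + 2 \cdot 12\right)^{3} = \left(\sqrt{12 \cdot 13} + 24\right)^{3} = \left(\sqrt{156} + 24\right)^{3} = \left(2 \sqrt{39} + 24\right)^{3} = \left(24 + 2 \sqrt{39}\right)^{3}$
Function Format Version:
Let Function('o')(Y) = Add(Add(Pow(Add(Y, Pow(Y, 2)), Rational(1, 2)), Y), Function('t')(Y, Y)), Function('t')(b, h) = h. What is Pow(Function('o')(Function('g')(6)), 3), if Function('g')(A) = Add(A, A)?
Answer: Add(25056, Mul(3768, Pow(39, Rational(1, 2)))) ≈ 48587.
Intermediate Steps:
Function('g')(A) = Mul(2, A)
Function('o')(Y) = Add(Pow(Add(Y, Pow(Y, 2)), Rational(1, 2)), Mul(2, Y)) (Function('o')(Y) = Add(Add(Pow(Add(Y, Pow(Y, 2)), Rational(1, 2)), Y), Y) = Add(Add(Y, Pow(Add(Y, Pow(Y, 2)), Rational(1, 2))), Y) = Add(Pow(Add(Y, Pow(Y, 2)), Rational(1, 2)), Mul(2, Y)))
Pow(Function('o')(Function('g')(6)), 3) = Pow(Add(Pow(Mul(Mul(2, 6), Add(1, Mul(2, 6))), Rational(1, 2)), Mul(2, Mul(2, 6))), 3) = Pow(Add(Pow(Mul(12, Add(1, 12)), Rational(1, 2)), Mul(2, 12)), 3) = Pow(Add(Pow(Mul(12, 13), Rational(1, 2)), 24), 3) = Pow(Add(Pow(156, Rational(1, 2)), 24), 3) = Pow(Add(Mul(2, Pow(39, Rational(1, 2))), 24), 3) = Pow(Add(24, Mul(2, Pow(39, Rational(1, 2)))), 3)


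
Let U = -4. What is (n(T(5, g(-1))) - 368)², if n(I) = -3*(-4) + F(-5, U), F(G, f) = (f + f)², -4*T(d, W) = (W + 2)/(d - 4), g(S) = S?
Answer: 85264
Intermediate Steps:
T(d, W) = -(2 + W)/(4*(-4 + d)) (T(d, W) = -(W + 2)/(4*(d - 4)) = -(2 + W)/(4*(-4 + d)))
F(G, f) = 4*f² (F(G, f) = (2*f)² = 4*f²)
n(I) = 76 (n(I) = -3*(-4) + 4*(-4)² = 12 + 4*16 = 12 + 64 = 76)
(n(T(5, g(-1))) - 368)² = (76 - 368)² = (-292)² = 85264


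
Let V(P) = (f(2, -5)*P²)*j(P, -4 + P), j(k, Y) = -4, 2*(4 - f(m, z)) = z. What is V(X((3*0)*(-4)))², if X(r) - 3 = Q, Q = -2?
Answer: 676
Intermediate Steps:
f(m, z) = 4 - z/2
X(r) = 1 (X(r) = 3 - 2 = 1)
V(P) = -26*P² (V(P) = ((4 - ½*(-5))*P²)*(-4) = ((4 + 5/2)*P²)*(-4) = (13*P²/2)*(-4) = -26*P²)
V(X((3*0)*(-4)))² = (-26*1²)² = (-26*1)² = (-26)² = 676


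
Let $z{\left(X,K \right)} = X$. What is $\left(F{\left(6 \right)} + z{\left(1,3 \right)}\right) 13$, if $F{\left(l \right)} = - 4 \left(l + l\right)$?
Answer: $-611$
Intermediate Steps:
$F{\left(l \right)} = - 8 l$ ($F{\left(l \right)} = - 4 \cdot 2 l = - 8 l$)
$\left(F{\left(6 \right)} + z{\left(1,3 \right)}\right) 13 = \left(\left(-8\right) 6 + 1\right) 13 = \left(-48 + 1\right) 13 = \left(-47\right) 13 = -611$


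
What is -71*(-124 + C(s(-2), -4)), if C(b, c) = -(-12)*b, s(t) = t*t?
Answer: 5396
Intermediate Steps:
s(t) = t**2
C(b, c) = 12*b
-71*(-124 + C(s(-2), -4)) = -71*(-124 + 12*(-2)**2) = -71*(-124 + 12*4) = -71*(-124 + 48) = -71*(-76) = 5396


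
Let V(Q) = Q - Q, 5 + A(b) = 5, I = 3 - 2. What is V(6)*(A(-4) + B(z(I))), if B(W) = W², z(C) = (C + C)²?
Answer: 0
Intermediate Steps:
I = 1
A(b) = 0 (A(b) = -5 + 5 = 0)
z(C) = 4*C² (z(C) = (2*C)² = 4*C²)
V(Q) = 0
V(6)*(A(-4) + B(z(I))) = 0*(0 + (4*1²)²) = 0*(0 + (4*1)²) = 0*(0 + 4²) = 0*(0 + 16) = 0*16 = 0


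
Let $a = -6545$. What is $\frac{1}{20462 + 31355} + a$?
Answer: $- \frac{339142264}{51817} \approx -6545.0$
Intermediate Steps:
$\frac{1}{20462 + 31355} + a = \frac{1}{20462 + 31355} - 6545 = \frac{1}{51817} - 6545 = - \frac{339142264}{51817}$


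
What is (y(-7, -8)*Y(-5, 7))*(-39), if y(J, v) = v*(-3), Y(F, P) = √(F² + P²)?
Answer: -936*√74 ≈ -8051.8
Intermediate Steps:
y(J, v) = -3*v
(y(-7, -8)*Y(-5, 7))*(-39) = ((-3*(-8))*√((-5)² + 7²))*(-39) = (24*√(25 + 49))*(-39) = (24*√74)*(-39) = -936*√74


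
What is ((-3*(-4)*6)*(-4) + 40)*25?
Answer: -6200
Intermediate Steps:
((-3*(-4)*6)*(-4) + 40)*25 = ((12*6)*(-4) + 40)*25 = (72*(-4) + 40)*25 = (-288 + 40)*25 = -248*25 = -6200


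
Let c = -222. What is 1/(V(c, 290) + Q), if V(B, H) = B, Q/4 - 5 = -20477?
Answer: -1/82110 ≈ -1.2179e-5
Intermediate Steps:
Q = -81888 (Q = 20 + 4*(-20477) = 20 - 81908 = -81888)
1/(V(c, 290) + Q) = 1/(-222 - 81888) = 1/(-82110) = -1/82110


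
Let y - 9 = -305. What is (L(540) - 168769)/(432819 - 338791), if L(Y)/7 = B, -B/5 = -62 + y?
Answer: -156239/94028 ≈ -1.6616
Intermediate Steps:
y = -296 (y = 9 - 305 = -296)
B = 1790 (B = -5*(-62 - 296) = -5*(-358) = 1790)
L(Y) = 12530 (L(Y) = 7*1790 = 12530)
(L(540) - 168769)/(432819 - 338791) = (12530 - 168769)/(432819 - 338791) = -156239/94028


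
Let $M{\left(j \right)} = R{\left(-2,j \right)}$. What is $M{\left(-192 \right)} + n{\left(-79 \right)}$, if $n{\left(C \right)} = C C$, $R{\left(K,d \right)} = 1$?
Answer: $6242$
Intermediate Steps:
$M{\left(j \right)} = 1$
$n{\left(C \right)} = C^{2}$
$M{\left(-192 \right)} + n{\left(-79 \right)} = 1 + \left(-79\right)^{2} = 1 + 6241 = 6242$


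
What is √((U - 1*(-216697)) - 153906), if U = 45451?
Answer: √108242 ≈ 329.00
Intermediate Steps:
√((U - 1*(-216697)) - 153906) = √((45451 - 1*(-216697)) - 153906) = √((45451 + 216697) - 153906) = √(262148 - 153906) = √108242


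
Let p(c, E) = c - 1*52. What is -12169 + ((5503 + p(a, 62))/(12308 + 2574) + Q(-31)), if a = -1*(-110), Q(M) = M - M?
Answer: -181093497/14882 ≈ -12169.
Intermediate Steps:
Q(M) = 0
a = 110
p(c, E) = -52 + c (p(c, E) = c - 52 = -52 + c)
-12169 + ((5503 + p(a, 62))/(12308 + 2574) + Q(-31)) = -12169 + ((5503 + (-52 + 110))/(12308 + 2574) + 0) = -12169 + ((5503 + 58)/14882 + 0) = -12169 + (5561*(1/14882) + 0) = -12169 + (5561/14882 + 0) = -12169 + 5561/14882 = -181093497/14882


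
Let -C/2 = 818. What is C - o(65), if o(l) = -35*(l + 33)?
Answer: 1794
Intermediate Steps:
C = -1636 (C = -2*818 = -1636)
o(l) = -1155 - 35*l (o(l) = -35*(33 + l) = -1155 - 35*l)
C - o(65) = -1636 - (-1155 - 35*65) = -1636 - (-1155 - 2275) = -1636 - 1*(-3430) = -1636 + 3430 = 1794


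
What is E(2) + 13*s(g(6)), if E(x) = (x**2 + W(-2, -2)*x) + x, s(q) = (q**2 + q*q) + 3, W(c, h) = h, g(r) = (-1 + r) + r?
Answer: 3187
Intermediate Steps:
g(r) = -1 + 2*r
s(q) = 3 + 2*q**2 (s(q) = (q**2 + q**2) + 3 = 2*q**2 + 3 = 3 + 2*q**2)
E(x) = x**2 - x (E(x) = (x**2 - 2*x) + x = x**2 - x)
E(2) + 13*s(g(6)) = 2*(-1 + 2) + 13*(3 + 2*(-1 + 2*6)**2) = 2*1 + 13*(3 + 2*(-1 + 12)**2) = 2 + 13*(3 + 2*11**2) = 2 + 13*(3 + 2*121) = 2 + 13*(3 + 242) = 2 + 13*245 = 2 + 3185 = 3187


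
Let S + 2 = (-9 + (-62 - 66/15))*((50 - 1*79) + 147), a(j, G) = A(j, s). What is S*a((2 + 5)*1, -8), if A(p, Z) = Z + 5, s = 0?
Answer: -44496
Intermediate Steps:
A(p, Z) = 5 + Z
a(j, G) = 5 (a(j, G) = 5 + 0 = 5)
S = -44496/5 (S = -2 + (-9 + (-62 - 66/15))*((50 - 1*79) + 147) = -2 + (-9 + (-62 - 66/15))*((50 - 79) + 147) = -2 + (-9 + (-62 - 1*22/5))*(-29 + 147) = -2 + (-9 + (-62 - 22/5))*118 = -2 + (-9 - 332/5)*118 = -2 - 377/5*118 = -2 - 44486/5 = -44496/5 ≈ -8899.2)
S*a((2 + 5)*1, -8) = -44496/5*5 = -44496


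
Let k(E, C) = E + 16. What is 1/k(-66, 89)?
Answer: -1/50 ≈ -0.020000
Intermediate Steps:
k(E, C) = 16 + E
1/k(-66, 89) = 1/(16 - 66) = 1/(-50) = -1/50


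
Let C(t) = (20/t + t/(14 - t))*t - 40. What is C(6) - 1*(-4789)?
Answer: 9547/2 ≈ 4773.5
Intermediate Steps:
C(t) = -40 + t*(20/t + t/(14 - t)) (C(t) = t*(20/t + t/(14 - t)) - 40 = -40 + t*(20/t + t/(14 - t)))
C(6) - 1*(-4789) = (280 - 1*6² - 20*6)/(-14 + 6) - 1*(-4789) = (280 - 1*36 - 120)/(-8) + 4789 = -(280 - 36 - 120)/8 + 4789 = -⅛*124 + 4789 = -31/2 + 4789 = 9547/2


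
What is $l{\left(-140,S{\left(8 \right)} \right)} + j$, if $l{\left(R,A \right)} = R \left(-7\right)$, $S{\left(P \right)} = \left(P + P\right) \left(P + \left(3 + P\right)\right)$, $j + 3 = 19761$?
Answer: $20738$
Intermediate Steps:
$j = 19758$ ($j = -3 + 19761 = 19758$)
$S{\left(P \right)} = 2 P \left(3 + 2 P\right)$
$l{\left(R,A \right)} = - 7 R$
$l{\left(-140,S{\left(8 \right)} \right)} + j = \left(-7\right) \left(-140\right) + 19758 = 980 + 19758 = 20738$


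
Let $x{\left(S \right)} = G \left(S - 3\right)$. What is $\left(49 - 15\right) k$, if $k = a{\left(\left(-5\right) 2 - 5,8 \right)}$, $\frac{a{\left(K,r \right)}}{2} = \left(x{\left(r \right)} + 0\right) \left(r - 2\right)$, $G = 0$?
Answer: $0$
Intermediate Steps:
$x{\left(S \right)} = 0$ ($x{\left(S \right)} = 0 \left(S - 3\right) = 0 \left(-3 + S\right) = 0$)
$a{\left(K,r \right)} = 0$ ($a{\left(K,r \right)} = 2 \left(0 + 0\right) \left(r - 2\right) = 2 \cdot 0 \left(-2 + r\right) = 2 \cdot 0 = 0$)
$k = 0$
$\left(49 - 15\right) k = \left(49 - 15\right) 0 = 34 \cdot 0 = 0$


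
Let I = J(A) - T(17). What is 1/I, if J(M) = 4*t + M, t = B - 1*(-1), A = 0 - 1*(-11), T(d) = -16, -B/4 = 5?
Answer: -1/49 ≈ -0.020408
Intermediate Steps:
B = -20 (B = -4*5 = -20)
A = 11 (A = 0 + 11 = 11)
t = -19 (t = -20 - 1*(-1) = -20 + 1 = -19)
J(M) = -76 + M (J(M) = 4*(-19) + M = -76 + M)
I = -49 (I = (-76 + 11) - 1*(-16) = -65 + 16 = -49)
1/I = 1/(-49) = -1/49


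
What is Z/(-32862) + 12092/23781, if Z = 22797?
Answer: -48256051/260497074 ≈ -0.18525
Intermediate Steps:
Z/(-32862) + 12092/23781 = 22797/(-32862) + 12092/23781 = 22797*(-1/32862) + 12092*(1/23781) = -7599/10954 + 12092/23781 = -48256051/260497074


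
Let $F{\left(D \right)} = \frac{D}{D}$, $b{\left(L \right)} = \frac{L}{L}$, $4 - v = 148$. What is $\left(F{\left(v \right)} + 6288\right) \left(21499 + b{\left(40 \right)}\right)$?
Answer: $135213500$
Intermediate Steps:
$v = -144$ ($v = 4 - 148 = -144$)
$b{\left(L \right)} = 1$
$F{\left(D \right)} = 1$
$\left(F{\left(v \right)} + 6288\right) \left(21499 + b{\left(40 \right)}\right) = \left(1 + 6288\right) \left(21499 + 1\right) = 6289 \cdot 21500 = 135213500$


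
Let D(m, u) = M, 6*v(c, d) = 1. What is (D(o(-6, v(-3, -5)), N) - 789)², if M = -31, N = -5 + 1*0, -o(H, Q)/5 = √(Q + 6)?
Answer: 672400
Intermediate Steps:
v(c, d) = ⅙ (v(c, d) = (⅙)*1 = ⅙)
o(H, Q) = -5*√(6 + Q) (o(H, Q) = -5*√(Q + 6) = -5*√(6 + Q))
N = -5 (N = -5 + 0 = -5)
D(m, u) = -31
(D(o(-6, v(-3, -5)), N) - 789)² = (-31 - 789)² = (-820)² = 672400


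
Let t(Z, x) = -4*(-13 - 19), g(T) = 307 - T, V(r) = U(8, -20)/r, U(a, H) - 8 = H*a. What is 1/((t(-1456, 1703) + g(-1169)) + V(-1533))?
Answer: 1533/2459084 ≈ 0.00062340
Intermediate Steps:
U(a, H) = 8 + H*a
V(r) = -152/r (V(r) = (8 - 20*8)/r = (8 - 160)/r = -152/r)
t(Z, x) = 128 (t(Z, x) = -4*(-32) = 128)
1/((t(-1456, 1703) + g(-1169)) + V(-1533)) = 1/((128 + (307 - 1*(-1169))) - 152/(-1533)) = 1/((128 + (307 + 1169)) - 152*(-1/1533)) = 1/((128 + 1476) + 152/1533) = 1/(1604 + 152/1533) = 1/(2459084/1533) = 1533/2459084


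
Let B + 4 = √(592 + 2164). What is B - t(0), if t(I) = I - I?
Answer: -4 + 2*√689 ≈ 48.498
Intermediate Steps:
B = -4 + 2*√689 (B = -4 + √(592 + 2164) = -4 + √2756 = -4 + 2*√689 ≈ 48.498)
t(I) = 0
B - t(0) = (-4 + 2*√689) - 1*0 = (-4 + 2*√689) + 0 = -4 + 2*√689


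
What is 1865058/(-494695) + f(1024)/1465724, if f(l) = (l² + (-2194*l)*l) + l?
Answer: -285074436519518/181271583545 ≈ -1572.6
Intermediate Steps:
f(l) = l - 2193*l² (f(l) = (l² - 2194*l²) + l = -2193*l² + l = l - 2193*l²)
1865058/(-494695) + f(1024)/1465724 = 1865058/(-494695) + (1024*(1 - 2193*1024))/1465724 = 1865058*(-1/494695) + (1024*(1 - 2245632))*(1/1465724) = -1865058/494695 + (1024*(-2245631))*(1/1465724) = -1865058/494695 - 2299526144*1/1465724 = -1865058/494695 - 574881536/366431 = -285074436519518/181271583545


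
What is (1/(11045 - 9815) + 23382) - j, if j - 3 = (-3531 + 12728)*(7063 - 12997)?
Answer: 67156003711/1230 ≈ 5.4598e+7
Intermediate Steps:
j = -54574995 (j = 3 + (-3531 + 12728)*(7063 - 12997) = 3 + 9197*(-5934) = 3 - 54574998 = -54574995)
(1/(11045 - 9815) + 23382) - j = (1/(11045 - 9815) + 23382) - 1*(-54574995) = (1/1230 + 23382) + 54574995 = 28759861/1230 + 54574995 = 67156003711/1230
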